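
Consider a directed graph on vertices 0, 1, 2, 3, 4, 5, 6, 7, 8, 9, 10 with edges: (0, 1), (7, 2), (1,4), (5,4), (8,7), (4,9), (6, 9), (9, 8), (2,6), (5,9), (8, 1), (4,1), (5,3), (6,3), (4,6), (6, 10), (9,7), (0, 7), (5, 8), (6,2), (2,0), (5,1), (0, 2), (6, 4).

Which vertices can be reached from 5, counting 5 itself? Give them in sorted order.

0, 1, 2, 3, 4, 5, 6, 7, 8, 9, 10

Start at 5.
Its neighbours: 1, 3, 4, 8, 9.
Then their neighbours: 6, 7.
Then next layer: 2, 10.
Then next layer: 0.
Every vertex is now reached.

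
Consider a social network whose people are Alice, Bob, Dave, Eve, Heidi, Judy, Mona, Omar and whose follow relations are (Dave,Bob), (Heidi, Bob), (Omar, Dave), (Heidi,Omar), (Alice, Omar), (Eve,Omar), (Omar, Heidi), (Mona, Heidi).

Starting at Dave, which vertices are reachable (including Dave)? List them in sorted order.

Bob, Dave

Start at Dave.
Its neighbours: Bob.
Nothing further is reachable.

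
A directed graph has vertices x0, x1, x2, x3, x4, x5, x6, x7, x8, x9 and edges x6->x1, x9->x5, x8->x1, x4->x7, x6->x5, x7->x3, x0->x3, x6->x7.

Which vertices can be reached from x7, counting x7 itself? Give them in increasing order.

x3, x7

Start at x7.
Its neighbours: x3.
Nothing further is reachable.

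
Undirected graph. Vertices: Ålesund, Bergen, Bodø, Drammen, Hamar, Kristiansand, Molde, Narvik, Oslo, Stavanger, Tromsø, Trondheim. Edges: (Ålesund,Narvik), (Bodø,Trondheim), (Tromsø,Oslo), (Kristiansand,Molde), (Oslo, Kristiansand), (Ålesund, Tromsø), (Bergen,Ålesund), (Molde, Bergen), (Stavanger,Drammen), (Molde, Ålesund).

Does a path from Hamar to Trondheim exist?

Hamar has no edges, so nothing is reachable from it.

No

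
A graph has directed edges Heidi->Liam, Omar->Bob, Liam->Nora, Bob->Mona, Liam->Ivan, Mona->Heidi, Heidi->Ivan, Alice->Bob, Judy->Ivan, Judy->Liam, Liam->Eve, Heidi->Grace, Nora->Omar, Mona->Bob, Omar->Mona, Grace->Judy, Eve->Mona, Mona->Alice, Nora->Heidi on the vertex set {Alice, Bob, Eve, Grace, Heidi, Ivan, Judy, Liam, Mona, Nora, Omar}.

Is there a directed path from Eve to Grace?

Explore from Eve.
Distance 1: reach Mona.
Distance 2: reach Alice, Bob, Heidi.
Distance 3: reach Grace, Ivan, Liam.
Found Grace.

Yes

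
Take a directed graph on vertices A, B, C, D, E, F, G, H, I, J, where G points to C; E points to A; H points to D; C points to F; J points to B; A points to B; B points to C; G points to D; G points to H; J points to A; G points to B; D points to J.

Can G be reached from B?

Explore from B.
Distance 1: reach C.
Distance 2: reach F.
The search from B is exhausted; no directed path reaches G.

No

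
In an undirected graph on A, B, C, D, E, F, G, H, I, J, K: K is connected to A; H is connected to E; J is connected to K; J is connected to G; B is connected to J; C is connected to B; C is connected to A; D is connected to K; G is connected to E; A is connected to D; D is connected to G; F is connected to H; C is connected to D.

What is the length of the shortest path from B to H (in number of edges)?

Distance 0: B.
Distance 1: C, J.
Distance 2: A, D, G, K.
Distance 3: E.
Distance 4: H — contains H.

4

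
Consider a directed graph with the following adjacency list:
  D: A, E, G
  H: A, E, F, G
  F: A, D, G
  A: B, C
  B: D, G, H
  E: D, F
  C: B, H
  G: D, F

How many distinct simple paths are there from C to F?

19

C→B→D→E→F
C→B→D→G→F
C→B→G→D→E→F
C→B→G→F
C→B→H→E→D→G→F
C→B→H→E→F
C→B→H→F
C→B→H→G→D→E→F
... and 11 more.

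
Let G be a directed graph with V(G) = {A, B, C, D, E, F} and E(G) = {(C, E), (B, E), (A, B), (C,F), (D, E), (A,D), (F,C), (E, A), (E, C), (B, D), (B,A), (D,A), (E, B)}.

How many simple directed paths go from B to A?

B→A
B→D→A
B→D→E→A
B→E→A

4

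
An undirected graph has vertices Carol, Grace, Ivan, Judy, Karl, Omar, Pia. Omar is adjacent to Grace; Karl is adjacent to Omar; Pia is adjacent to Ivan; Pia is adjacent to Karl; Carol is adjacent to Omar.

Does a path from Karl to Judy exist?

Explore from Karl.
Distance 1: reach Omar, Pia.
Distance 2: reach Carol, Grace, Ivan.
The search is exhausted without reaching Judy; it lies in a different component.

No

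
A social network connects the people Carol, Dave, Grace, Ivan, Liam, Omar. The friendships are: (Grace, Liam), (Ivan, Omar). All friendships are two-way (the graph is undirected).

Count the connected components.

From Carol: component {Carol}.
From Dave: component {Dave}.
From Grace: component {Grace, Liam}.
From Ivan: component {Ivan, Omar}.
That's 4 components.

4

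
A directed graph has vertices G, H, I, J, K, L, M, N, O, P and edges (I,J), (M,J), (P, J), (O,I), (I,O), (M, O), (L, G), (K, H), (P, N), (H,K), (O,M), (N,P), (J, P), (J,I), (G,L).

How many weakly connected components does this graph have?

From G: component {G, L}.
From H: component {H, K}.
From I: component {I, J, M, N, O, P}.
That's 3 components.

3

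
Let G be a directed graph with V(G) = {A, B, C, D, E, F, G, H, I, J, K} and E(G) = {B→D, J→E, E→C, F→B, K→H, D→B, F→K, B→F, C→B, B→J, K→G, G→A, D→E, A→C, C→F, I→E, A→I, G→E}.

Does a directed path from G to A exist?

Explore from G.
Distance 1: reach A, E.
Found A.

Yes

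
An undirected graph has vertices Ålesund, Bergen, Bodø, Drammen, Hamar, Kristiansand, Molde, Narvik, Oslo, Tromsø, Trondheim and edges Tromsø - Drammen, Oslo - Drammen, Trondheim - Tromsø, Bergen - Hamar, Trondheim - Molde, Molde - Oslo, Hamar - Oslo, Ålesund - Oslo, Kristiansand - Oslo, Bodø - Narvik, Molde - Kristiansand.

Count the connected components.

2

From Ålesund: component {Ålesund, Bergen, Drammen, Hamar, Kristiansand, Molde, Oslo, Tromsø, Trondheim}.
From Bodø: component {Bodø, Narvik}.
That's 2 components.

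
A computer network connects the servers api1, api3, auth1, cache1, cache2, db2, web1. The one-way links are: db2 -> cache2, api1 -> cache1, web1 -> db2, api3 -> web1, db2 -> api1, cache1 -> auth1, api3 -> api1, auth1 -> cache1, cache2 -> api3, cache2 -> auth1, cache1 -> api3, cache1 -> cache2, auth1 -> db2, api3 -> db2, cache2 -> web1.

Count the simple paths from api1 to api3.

3

api1→cache1→api3
api1→cache1→auth1→db2→cache2→api3
api1→cache1→cache2→api3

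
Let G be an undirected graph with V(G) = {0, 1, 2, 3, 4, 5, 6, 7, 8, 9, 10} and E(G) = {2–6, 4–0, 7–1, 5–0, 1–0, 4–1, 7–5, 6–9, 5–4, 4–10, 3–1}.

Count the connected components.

From 0: component {0, 1, 3, 4, 5, 7, 10}.
From 2: component {2, 6, 9}.
From 8: component {8}.
That's 3 components.

3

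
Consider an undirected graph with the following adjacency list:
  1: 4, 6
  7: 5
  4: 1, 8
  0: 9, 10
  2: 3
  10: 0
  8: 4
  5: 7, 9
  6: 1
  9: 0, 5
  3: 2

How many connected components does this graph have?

3

From 0: component {0, 5, 7, 9, 10}.
From 1: component {1, 4, 6, 8}.
From 2: component {2, 3}.
That's 3 components.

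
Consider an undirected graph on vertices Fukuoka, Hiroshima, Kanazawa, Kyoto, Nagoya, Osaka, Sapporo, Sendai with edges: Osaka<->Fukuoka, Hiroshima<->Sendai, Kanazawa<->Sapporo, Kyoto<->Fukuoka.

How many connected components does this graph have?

4

From Fukuoka: component {Fukuoka, Kyoto, Osaka}.
From Hiroshima: component {Hiroshima, Sendai}.
From Kanazawa: component {Kanazawa, Sapporo}.
From Nagoya: component {Nagoya}.
That's 4 components.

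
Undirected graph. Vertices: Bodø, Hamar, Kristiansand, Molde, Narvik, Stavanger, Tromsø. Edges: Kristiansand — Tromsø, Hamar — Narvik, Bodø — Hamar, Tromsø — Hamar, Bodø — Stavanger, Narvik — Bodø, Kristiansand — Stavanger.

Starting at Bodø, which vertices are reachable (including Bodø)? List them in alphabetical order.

Bodø, Hamar, Kristiansand, Narvik, Stavanger, Tromsø

Start at Bodø.
Its neighbours: Hamar, Narvik, Stavanger.
Then their neighbours: Kristiansand, Tromsø.
Nothing further is reachable.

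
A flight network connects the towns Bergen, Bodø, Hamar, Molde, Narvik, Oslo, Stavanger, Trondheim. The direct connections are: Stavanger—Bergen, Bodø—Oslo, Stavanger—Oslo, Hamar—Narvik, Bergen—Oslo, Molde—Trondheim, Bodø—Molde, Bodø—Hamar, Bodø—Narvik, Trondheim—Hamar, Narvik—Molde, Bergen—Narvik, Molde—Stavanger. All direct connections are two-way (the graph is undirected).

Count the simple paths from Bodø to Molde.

15

Bodø–Hamar–Narvik–Bergen–Oslo–Stavanger–Molde
Bodø–Hamar–Narvik–Bergen–Stavanger–Molde
Bodø–Hamar–Narvik–Molde
Bodø–Hamar–Trondheim–Molde
Bodø–Molde
Bodø–Narvik–Bergen–Oslo–Stavanger–Molde
Bodø–Narvik–Bergen–Stavanger–Molde
Bodø–Narvik–Hamar–Trondheim–Molde
Bodø–Narvik–Molde
Bodø–Oslo–Bergen–Narvik–Hamar–Trondheim–Molde
Bodø–Oslo–Bergen–Narvik–Molde
Bodø–Oslo–Bergen–Stavanger–Molde
Bodø–Oslo–Stavanger–Bergen–Narvik–Hamar–Trondheim–Molde
Bodø–Oslo–Stavanger–Bergen–Narvik–Molde
Bodø–Oslo–Stavanger–Molde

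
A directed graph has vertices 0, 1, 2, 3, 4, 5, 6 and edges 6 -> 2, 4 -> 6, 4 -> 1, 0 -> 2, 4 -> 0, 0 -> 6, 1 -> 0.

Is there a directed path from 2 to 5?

2 has no outgoing edges, so nothing is reachable from it.

No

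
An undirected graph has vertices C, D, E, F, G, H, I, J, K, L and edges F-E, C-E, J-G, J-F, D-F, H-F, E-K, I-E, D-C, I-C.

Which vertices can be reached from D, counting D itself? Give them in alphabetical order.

C, D, E, F, G, H, I, J, K

Start at D.
Its neighbours: C, F.
Then their neighbours: E, H, I, J.
Then next layer: G, K.
Nothing further is reachable.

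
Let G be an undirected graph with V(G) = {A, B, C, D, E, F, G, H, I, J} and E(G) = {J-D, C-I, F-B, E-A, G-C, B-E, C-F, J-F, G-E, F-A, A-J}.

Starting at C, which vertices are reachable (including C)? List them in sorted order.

Start at C.
Its neighbours: F, G, I.
Then their neighbours: A, B, E, J.
Then next layer: D.
Nothing further is reachable.

A, B, C, D, E, F, G, I, J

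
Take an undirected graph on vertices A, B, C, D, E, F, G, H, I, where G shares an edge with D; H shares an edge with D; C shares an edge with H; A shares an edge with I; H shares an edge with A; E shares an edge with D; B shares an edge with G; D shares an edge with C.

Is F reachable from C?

No

Explore from C.
Distance 1: reach D, H.
Distance 2: reach A, E, G.
Distance 3: reach B, I.
The search is exhausted without reaching F; it lies in a different component.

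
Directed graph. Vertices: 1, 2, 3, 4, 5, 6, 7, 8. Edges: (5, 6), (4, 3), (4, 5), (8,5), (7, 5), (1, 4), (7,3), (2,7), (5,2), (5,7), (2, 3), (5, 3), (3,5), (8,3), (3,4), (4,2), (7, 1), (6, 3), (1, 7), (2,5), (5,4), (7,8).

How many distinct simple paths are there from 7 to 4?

13

7→1→4
7→3→4
7→3→5→4
7→5→2→3→4
7→5→3→4
7→5→4
7→5→6→3→4
7→8→3→4
7→8→3→5→4
7→8→5→2→3→4
7→8→5→3→4
7→8→5→4
7→8→5→6→3→4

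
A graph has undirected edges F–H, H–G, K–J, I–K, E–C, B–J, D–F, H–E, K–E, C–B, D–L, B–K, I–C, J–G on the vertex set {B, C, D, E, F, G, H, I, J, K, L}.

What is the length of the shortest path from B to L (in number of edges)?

6

Distance 0: B.
Distance 1: C, J, K.
Distance 2: E, G, I.
Distance 3: H.
Distance 4: F.
Distance 5: D.
Distance 6: L — contains L.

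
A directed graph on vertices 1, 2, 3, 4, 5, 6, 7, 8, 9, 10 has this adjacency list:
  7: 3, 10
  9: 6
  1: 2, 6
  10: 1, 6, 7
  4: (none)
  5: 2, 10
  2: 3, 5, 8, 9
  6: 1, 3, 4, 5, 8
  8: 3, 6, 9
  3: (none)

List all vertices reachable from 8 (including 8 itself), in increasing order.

1, 2, 3, 4, 5, 6, 7, 8, 9, 10

Start at 8.
Its neighbours: 3, 6, 9.
Then their neighbours: 1, 4, 5.
Then next layer: 2, 10.
Then next layer: 7.
Every vertex is now reached.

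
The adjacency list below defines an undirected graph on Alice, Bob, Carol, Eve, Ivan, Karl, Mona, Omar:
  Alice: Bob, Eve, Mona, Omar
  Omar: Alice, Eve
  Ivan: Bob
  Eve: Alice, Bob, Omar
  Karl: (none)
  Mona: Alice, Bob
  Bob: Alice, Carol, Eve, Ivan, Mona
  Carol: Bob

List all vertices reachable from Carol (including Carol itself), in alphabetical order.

Alice, Bob, Carol, Eve, Ivan, Mona, Omar

Start at Carol.
Its neighbours: Bob.
Then their neighbours: Alice, Eve, Ivan, Mona.
Then next layer: Omar.
Nothing further is reachable.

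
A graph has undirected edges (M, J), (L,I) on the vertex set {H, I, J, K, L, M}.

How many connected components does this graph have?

From H: component {H}.
From I: component {I, L}.
From J: component {J, M}.
From K: component {K}.
That's 4 components.

4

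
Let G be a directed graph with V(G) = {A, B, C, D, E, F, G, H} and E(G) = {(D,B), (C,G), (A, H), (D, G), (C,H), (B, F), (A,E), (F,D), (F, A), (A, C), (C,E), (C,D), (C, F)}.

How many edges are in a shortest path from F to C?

2

Distance 0: F.
Distance 1: A, D.
Distance 2: B, C, E, G, H — contains C.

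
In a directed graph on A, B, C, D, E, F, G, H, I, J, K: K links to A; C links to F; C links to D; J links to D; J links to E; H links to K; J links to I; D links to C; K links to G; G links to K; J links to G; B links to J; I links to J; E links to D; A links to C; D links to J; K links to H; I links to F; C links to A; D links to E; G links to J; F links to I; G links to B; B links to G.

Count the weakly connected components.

From A: component {A, B, C, D, E, F, G, H, I, J, K}.
That's 1 component.

1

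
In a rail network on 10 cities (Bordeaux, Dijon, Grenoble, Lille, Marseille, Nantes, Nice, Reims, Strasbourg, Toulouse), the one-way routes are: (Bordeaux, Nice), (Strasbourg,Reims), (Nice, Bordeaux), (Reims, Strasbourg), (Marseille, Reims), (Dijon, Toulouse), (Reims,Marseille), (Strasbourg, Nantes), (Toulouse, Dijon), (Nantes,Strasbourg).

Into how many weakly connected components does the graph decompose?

From Bordeaux: component {Bordeaux, Nice}.
From Dijon: component {Dijon, Toulouse}.
From Grenoble: component {Grenoble}.
From Lille: component {Lille}.
From Marseille: component {Marseille, Nantes, Reims, Strasbourg}.
That's 5 components.

5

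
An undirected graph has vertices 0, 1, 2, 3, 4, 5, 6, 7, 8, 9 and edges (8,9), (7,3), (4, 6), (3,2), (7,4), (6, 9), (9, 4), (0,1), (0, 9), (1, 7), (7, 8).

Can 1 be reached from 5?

5 has no edges, so nothing is reachable from it.

No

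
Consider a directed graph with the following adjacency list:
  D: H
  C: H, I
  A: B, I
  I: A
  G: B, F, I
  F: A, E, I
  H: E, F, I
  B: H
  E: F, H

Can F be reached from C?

Yes

Explore from C.
Distance 1: reach H, I.
Distance 2: reach A, E, F.
Found F.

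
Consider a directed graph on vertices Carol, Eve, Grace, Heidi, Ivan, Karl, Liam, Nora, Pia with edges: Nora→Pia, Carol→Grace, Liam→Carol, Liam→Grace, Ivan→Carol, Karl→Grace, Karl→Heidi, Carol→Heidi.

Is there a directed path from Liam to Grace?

Explore from Liam.
Distance 1: reach Carol, Grace.
Found Grace.

Yes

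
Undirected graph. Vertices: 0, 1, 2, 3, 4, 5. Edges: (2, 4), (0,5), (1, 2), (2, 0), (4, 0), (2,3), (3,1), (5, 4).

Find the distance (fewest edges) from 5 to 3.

3

Distance 0: 5.
Distance 1: 0, 4.
Distance 2: 2.
Distance 3: 1, 3 — contains 3.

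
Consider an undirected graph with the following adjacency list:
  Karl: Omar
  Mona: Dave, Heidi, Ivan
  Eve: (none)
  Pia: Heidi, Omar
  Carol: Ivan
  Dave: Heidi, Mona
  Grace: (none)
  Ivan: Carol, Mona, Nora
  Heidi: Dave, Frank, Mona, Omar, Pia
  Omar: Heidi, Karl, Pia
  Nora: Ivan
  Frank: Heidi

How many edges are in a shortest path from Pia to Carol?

Distance 0: Pia.
Distance 1: Heidi, Omar.
Distance 2: Dave, Frank, Karl, Mona.
Distance 3: Ivan.
Distance 4: Carol, Nora — contains Carol.

4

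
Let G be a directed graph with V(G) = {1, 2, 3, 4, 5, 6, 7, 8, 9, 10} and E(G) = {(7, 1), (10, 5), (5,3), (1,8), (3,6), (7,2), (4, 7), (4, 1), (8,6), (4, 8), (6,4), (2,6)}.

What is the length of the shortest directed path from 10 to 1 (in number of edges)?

5

Distance 0: 10.
Distance 1: 5.
Distance 2: 3.
Distance 3: 6.
Distance 4: 4.
Distance 5: 1, 7, 8 — contains 1.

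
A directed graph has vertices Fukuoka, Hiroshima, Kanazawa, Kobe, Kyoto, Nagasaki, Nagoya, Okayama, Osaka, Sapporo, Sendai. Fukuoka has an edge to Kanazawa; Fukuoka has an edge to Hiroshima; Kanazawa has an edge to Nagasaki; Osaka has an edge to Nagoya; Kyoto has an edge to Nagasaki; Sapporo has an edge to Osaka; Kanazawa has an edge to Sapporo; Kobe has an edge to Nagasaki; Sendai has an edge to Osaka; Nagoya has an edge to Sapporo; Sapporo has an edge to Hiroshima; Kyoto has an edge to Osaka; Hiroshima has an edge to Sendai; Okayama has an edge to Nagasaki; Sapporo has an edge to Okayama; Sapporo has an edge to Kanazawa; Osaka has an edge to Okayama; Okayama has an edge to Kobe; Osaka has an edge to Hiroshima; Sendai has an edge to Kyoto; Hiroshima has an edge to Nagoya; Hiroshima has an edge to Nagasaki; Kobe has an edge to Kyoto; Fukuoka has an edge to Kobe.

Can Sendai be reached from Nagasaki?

Nagasaki has no outgoing edges, so nothing is reachable from it.

No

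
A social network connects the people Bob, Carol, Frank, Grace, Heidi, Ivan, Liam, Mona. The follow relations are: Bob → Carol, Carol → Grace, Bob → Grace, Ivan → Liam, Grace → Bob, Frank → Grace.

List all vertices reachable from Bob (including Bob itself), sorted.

Bob, Carol, Grace

Start at Bob.
Its neighbours: Carol, Grace.
Nothing further is reachable.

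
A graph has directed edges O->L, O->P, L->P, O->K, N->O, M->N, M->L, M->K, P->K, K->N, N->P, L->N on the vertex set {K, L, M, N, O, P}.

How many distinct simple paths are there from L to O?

L→N→O
L→P→K→N→O

2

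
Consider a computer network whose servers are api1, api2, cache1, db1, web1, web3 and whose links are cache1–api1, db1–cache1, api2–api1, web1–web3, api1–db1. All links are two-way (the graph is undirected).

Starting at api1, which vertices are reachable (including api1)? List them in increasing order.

Start at api1.
Its neighbours: api2, cache1, db1.
Nothing further is reachable.

api1, api2, cache1, db1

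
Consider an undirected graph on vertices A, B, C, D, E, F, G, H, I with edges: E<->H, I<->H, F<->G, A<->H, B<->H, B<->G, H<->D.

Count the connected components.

2

From A: component {A, B, D, E, F, G, H, I}.
From C: component {C}.
That's 2 components.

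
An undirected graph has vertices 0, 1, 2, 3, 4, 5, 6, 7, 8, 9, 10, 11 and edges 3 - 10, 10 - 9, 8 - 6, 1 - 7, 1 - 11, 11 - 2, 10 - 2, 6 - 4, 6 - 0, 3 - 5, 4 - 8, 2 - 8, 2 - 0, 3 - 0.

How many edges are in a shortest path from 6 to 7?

Distance 0: 6.
Distance 1: 0, 4, 8.
Distance 2: 2, 3.
Distance 3: 5, 10, 11.
Distance 4: 1, 9.
Distance 5: 7 — contains 7.

5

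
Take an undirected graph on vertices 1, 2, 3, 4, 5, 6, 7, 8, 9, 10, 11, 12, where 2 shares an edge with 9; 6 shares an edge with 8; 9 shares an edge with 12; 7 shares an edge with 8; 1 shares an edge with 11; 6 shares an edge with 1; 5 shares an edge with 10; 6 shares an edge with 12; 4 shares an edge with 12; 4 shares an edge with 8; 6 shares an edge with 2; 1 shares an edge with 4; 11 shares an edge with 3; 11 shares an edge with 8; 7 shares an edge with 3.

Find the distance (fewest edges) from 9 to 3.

Distance 0: 9.
Distance 1: 2, 12.
Distance 2: 4, 6.
Distance 3: 1, 8.
Distance 4: 7, 11.
Distance 5: 3 — contains 3.

5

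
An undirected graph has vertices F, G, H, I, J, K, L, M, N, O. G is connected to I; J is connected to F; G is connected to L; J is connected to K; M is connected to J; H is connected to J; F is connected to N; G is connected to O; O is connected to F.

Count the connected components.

From F: component {F, G, H, I, J, K, L, M, N, O}.
That's 1 component.

1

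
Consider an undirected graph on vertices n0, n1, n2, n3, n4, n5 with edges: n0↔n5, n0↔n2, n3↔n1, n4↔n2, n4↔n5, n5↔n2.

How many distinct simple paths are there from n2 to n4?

3

n2–n0–n5–n4
n2–n4
n2–n5–n4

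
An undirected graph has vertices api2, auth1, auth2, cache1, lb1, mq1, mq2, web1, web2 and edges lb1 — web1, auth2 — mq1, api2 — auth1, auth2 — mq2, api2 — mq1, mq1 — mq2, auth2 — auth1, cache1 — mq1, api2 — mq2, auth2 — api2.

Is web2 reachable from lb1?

Explore from lb1.
Distance 1: reach web1.
The search is exhausted without reaching web2; it lies in a different component.

No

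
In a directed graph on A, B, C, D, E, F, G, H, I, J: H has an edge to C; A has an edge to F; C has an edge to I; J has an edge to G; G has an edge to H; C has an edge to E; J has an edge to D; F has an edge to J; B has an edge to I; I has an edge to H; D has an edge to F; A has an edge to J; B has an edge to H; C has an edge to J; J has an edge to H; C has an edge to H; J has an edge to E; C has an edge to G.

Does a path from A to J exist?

Yes

Explore from A.
Distance 1: reach F, J.
Found J.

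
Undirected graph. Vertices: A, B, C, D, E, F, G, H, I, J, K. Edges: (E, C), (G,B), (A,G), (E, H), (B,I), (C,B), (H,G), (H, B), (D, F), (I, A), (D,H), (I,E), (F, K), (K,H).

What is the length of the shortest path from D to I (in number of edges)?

Distance 0: D.
Distance 1: F, H.
Distance 2: B, E, G, K.
Distance 3: A, C, I — contains I.

3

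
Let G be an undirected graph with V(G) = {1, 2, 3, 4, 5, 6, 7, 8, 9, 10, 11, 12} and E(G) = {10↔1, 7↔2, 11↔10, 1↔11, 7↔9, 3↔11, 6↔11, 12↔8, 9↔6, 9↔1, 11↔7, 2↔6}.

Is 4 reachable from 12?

Explore from 12.
Distance 1: reach 8.
The search is exhausted without reaching 4; it lies in a different component.

No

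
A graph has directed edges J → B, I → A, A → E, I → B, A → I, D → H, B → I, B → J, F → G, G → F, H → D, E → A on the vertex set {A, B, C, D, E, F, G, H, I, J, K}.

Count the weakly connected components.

From A: component {A, B, E, I, J}.
From C: component {C}.
From D: component {D, H}.
From F: component {F, G}.
From K: component {K}.
That's 5 components.

5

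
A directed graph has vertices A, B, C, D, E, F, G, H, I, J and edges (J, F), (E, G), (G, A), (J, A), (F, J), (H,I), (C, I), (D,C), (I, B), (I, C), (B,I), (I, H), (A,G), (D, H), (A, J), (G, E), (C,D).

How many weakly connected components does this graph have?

2

From A: component {A, E, F, G, J}.
From B: component {B, C, D, H, I}.
That's 2 components.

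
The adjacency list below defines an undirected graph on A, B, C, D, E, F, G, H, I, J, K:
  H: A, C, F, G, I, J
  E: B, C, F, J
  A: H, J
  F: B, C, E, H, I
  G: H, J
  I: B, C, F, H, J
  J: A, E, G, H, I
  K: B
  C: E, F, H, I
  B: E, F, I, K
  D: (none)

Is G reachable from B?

Explore from B.
Distance 1: reach E, F, I, K.
Distance 2: reach C, H, J.
Distance 3: reach A, G.
Found G.

Yes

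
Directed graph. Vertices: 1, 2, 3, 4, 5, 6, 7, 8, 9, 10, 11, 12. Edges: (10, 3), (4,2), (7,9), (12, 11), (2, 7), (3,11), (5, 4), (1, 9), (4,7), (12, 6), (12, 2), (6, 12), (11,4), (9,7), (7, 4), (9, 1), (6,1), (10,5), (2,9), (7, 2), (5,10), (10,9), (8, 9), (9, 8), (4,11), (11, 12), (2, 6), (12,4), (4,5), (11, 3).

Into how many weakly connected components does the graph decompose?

1

From 1: component {1, 2, 3, 4, 5, 6, 7, 8, 9, 10, 11, 12}.
That's 1 component.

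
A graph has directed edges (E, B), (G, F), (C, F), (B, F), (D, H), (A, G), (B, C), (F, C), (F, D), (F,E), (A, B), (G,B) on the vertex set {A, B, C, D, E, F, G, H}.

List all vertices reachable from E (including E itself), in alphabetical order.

Start at E.
Its neighbours: B.
Then their neighbours: C, F.
Then next layer: D.
Then next layer: H.
Nothing further is reachable.

B, C, D, E, F, H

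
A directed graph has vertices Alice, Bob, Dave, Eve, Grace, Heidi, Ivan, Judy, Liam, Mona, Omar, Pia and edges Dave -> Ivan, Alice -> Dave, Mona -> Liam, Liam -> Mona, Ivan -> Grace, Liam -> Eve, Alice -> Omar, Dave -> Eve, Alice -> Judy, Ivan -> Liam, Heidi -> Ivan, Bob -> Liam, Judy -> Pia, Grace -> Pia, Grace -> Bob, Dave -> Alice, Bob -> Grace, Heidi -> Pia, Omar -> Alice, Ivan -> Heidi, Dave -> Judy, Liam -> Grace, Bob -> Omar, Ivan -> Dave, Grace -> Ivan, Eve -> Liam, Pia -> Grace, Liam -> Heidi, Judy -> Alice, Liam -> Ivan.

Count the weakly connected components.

1

From Alice: component {Alice, Bob, Dave, Eve, Grace, Heidi, Ivan, Judy, Liam, Mona, Omar, Pia}.
That's 1 component.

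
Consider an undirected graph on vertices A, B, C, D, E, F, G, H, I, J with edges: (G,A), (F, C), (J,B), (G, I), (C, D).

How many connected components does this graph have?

5

From A: component {A, G, I}.
From B: component {B, J}.
From C: component {C, D, F}.
From E: component {E}.
From H: component {H}.
That's 5 components.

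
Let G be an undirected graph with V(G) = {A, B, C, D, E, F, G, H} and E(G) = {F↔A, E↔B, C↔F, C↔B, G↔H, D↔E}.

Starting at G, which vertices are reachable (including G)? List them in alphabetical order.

G, H

Start at G.
Its neighbours: H.
Nothing further is reachable.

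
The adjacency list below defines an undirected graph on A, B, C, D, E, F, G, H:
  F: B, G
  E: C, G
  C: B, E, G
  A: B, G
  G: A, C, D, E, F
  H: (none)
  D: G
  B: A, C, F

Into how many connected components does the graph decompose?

From A: component {A, B, C, D, E, F, G}.
From H: component {H}.
That's 2 components.

2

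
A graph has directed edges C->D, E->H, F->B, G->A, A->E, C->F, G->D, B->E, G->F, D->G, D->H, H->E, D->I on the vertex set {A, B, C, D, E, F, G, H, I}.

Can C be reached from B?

Explore from B.
Distance 1: reach E.
Distance 2: reach H.
The search from B is exhausted; no directed path reaches C.

No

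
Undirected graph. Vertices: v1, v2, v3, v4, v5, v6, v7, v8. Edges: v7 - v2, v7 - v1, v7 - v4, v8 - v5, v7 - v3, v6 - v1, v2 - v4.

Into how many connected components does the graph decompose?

From v1: component {v1, v2, v3, v4, v6, v7}.
From v5: component {v5, v8}.
That's 2 components.

2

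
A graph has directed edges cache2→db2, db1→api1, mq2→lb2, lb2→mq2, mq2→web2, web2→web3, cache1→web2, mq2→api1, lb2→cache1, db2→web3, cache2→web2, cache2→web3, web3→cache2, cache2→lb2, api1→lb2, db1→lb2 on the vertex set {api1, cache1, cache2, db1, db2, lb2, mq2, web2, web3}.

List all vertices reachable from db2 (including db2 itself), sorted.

api1, cache1, cache2, db2, lb2, mq2, web2, web3

Start at db2.
Its neighbours: web3.
Then their neighbours: cache2.
Then next layer: lb2, web2.
Then next layer: cache1, mq2.
Then next layer: api1.
Nothing further is reachable.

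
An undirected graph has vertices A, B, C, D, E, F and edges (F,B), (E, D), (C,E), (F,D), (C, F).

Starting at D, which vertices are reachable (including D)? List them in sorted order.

Start at D.
Its neighbours: E, F.
Then their neighbours: B, C.
Nothing further is reachable.

B, C, D, E, F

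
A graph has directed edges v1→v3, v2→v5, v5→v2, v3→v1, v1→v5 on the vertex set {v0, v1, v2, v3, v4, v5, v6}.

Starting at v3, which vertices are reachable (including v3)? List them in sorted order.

Start at v3.
Its neighbours: v1.
Then their neighbours: v5.
Then next layer: v2.
Nothing further is reachable.

v1, v2, v3, v5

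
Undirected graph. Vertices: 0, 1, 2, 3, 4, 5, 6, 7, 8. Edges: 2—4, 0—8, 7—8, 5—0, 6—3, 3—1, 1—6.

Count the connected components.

3

From 0: component {0, 5, 7, 8}.
From 1: component {1, 3, 6}.
From 2: component {2, 4}.
That's 3 components.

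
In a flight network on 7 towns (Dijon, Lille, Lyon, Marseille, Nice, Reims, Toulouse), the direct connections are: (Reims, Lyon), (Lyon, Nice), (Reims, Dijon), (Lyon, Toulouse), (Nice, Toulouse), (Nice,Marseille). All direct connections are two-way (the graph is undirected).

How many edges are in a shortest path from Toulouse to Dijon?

3

Distance 0: Toulouse.
Distance 1: Lyon, Nice.
Distance 2: Marseille, Reims.
Distance 3: Dijon — contains Dijon.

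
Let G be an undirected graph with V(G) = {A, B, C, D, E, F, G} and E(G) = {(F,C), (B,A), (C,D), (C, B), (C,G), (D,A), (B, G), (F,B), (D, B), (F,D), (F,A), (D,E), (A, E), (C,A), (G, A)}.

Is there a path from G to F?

Yes

Explore from G.
Distance 1: reach A, B, C.
Distance 2: reach D, E, F.
Found F.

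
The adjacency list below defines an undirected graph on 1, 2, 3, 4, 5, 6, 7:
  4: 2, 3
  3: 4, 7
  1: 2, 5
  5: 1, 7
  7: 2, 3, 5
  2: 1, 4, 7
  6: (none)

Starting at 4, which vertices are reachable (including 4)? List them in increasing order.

Start at 4.
Its neighbours: 2, 3.
Then their neighbours: 1, 7.
Then next layer: 5.
Nothing further is reachable.

1, 2, 3, 4, 5, 7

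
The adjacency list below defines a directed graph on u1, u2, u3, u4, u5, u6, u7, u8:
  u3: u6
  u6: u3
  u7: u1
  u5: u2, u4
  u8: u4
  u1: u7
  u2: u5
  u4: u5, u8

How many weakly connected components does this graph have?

3

From u1: component {u1, u7}.
From u2: component {u2, u4, u5, u8}.
From u3: component {u3, u6}.
That's 3 components.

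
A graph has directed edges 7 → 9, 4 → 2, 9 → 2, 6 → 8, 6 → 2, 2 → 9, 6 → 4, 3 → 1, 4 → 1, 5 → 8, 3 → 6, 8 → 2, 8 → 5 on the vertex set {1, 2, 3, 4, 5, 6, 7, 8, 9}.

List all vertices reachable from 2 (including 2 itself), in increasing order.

Start at 2.
Its neighbours: 9.
Nothing further is reachable.

2, 9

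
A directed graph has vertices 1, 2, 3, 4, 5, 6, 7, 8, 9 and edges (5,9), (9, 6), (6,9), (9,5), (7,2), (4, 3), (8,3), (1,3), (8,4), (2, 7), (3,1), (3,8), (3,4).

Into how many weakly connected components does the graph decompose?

From 1: component {1, 3, 4, 8}.
From 2: component {2, 7}.
From 5: component {5, 6, 9}.
That's 3 components.

3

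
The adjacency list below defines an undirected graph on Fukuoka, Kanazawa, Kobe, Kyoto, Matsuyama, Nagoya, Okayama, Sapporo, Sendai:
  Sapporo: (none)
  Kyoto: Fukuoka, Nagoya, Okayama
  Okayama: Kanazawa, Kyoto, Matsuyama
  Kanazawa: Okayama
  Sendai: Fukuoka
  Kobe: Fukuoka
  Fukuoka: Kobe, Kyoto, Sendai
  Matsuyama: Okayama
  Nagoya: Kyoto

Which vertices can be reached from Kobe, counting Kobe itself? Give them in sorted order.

Fukuoka, Kanazawa, Kobe, Kyoto, Matsuyama, Nagoya, Okayama, Sendai

Start at Kobe.
Its neighbours: Fukuoka.
Then their neighbours: Kyoto, Sendai.
Then next layer: Nagoya, Okayama.
Then next layer: Kanazawa, Matsuyama.
Nothing further is reachable.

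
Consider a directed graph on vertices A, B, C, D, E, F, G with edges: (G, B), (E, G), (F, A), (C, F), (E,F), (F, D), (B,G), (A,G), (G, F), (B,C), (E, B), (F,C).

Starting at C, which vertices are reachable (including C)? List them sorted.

A, B, C, D, F, G

Start at C.
Its neighbours: F.
Then their neighbours: A, D.
Then next layer: G.
Then next layer: B.
Nothing further is reachable.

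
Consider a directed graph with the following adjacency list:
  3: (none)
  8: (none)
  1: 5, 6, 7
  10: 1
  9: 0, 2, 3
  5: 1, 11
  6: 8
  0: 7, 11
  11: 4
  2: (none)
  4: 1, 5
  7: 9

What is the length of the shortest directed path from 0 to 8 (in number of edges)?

5

Distance 0: 0.
Distance 1: 7, 11.
Distance 2: 4, 9.
Distance 3: 1, 2, 3, 5.
Distance 4: 6.
Distance 5: 8 — contains 8.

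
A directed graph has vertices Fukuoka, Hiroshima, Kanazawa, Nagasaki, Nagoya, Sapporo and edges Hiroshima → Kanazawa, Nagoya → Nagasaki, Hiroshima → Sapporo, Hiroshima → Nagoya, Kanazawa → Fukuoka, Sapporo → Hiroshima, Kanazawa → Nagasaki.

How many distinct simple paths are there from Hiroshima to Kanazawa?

Hiroshima→Kanazawa

1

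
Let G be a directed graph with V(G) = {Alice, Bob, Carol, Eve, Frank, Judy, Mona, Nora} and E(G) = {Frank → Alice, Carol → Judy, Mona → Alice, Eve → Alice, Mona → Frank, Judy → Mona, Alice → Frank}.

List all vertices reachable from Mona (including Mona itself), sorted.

Start at Mona.
Its neighbours: Alice, Frank.
Nothing further is reachable.

Alice, Frank, Mona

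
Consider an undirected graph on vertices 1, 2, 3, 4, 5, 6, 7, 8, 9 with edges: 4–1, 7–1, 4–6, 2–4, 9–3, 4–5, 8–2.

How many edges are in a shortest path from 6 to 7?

Distance 0: 6.
Distance 1: 4.
Distance 2: 1, 2, 5.
Distance 3: 7, 8 — contains 7.

3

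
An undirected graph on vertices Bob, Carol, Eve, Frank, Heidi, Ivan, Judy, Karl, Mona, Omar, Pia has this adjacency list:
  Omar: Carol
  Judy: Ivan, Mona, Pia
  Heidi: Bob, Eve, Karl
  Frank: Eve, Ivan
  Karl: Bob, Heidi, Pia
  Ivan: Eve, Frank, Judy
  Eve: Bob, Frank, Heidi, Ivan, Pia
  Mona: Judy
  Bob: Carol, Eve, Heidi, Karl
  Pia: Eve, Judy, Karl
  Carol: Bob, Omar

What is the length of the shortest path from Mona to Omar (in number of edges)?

6

Distance 0: Mona.
Distance 1: Judy.
Distance 2: Ivan, Pia.
Distance 3: Eve, Frank, Karl.
Distance 4: Bob, Heidi.
Distance 5: Carol.
Distance 6: Omar — contains Omar.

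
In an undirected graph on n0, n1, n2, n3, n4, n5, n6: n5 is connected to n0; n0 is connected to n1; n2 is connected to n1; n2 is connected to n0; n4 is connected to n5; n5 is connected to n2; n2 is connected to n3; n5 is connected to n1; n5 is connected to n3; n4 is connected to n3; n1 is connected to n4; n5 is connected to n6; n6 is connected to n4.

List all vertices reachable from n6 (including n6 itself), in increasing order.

n0, n1, n2, n3, n4, n5, n6

Start at n6.
Its neighbours: n4, n5.
Then their neighbours: n0, n1, n2, n3.
Every vertex is now reached.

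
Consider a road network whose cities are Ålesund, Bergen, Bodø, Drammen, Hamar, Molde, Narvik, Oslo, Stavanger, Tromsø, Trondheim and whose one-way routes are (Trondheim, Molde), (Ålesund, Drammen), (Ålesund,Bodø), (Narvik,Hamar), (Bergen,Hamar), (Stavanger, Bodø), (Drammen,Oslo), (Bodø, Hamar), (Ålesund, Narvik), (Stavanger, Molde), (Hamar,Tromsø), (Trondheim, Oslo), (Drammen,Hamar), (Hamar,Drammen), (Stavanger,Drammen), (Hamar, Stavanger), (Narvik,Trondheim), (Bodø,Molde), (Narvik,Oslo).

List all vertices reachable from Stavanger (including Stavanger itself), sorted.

Bodø, Drammen, Hamar, Molde, Oslo, Stavanger, Tromsø

Start at Stavanger.
Its neighbours: Bodø, Drammen, Molde.
Then their neighbours: Hamar, Oslo.
Then next layer: Tromsø.
Nothing further is reachable.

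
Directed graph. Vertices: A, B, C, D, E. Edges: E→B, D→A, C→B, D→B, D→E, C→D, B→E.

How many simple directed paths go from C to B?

3

C→B
C→D→B
C→D→E→B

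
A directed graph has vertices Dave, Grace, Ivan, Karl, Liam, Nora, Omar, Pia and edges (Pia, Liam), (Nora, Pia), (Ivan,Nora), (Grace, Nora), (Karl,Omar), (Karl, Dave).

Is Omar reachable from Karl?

Yes

Explore from Karl.
Distance 1: reach Dave, Omar.
Found Omar.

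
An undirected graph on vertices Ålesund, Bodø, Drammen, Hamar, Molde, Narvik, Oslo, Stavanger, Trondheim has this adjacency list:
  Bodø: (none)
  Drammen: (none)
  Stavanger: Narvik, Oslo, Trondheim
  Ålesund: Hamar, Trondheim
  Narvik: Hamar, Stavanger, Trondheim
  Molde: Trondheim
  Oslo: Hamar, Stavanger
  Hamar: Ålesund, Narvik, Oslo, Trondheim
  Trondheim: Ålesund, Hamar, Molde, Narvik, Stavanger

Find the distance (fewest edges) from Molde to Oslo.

Distance 0: Molde.
Distance 1: Trondheim.
Distance 2: Ålesund, Hamar, Narvik, Stavanger.
Distance 3: Oslo — contains Oslo.

3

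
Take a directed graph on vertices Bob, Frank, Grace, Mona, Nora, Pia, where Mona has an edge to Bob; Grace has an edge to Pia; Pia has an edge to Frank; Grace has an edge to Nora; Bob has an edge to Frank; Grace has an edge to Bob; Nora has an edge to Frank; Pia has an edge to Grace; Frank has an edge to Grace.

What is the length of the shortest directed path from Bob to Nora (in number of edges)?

3

Distance 0: Bob.
Distance 1: Frank.
Distance 2: Grace.
Distance 3: Nora, Pia — contains Nora.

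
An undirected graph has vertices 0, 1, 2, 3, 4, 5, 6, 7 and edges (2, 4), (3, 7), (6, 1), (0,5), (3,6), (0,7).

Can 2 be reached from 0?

No

Explore from 0.
Distance 1: reach 5, 7.
Distance 2: reach 3.
Distance 3: reach 6.
Distance 4: reach 1.
The search is exhausted without reaching 2; it lies in a different component.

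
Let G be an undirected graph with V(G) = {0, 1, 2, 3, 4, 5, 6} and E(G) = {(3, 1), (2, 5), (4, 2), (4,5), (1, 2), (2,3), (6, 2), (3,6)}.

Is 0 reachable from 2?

No

Explore from 2.
Distance 1: reach 1, 3, 4, 5, 6.
The search is exhausted without reaching 0; it lies in a different component.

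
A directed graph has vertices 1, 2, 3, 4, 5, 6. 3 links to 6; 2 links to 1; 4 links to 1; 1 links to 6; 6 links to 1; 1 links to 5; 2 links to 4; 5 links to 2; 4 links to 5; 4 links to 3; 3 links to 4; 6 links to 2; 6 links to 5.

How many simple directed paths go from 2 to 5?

7

2→1→5
2→1→6→5
2→4→1→5
2→4→1→6→5
2→4→3→6→1→5
2→4→3→6→5
2→4→5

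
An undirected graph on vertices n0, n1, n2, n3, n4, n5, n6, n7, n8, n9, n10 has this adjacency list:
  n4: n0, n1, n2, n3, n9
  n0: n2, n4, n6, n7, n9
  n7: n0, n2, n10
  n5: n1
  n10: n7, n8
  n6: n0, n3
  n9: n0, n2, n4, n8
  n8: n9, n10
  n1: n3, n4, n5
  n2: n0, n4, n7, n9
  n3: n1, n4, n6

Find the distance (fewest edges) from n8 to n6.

Distance 0: n8.
Distance 1: n9, n10.
Distance 2: n0, n2, n4, n7.
Distance 3: n1, n3, n6 — contains n6.

3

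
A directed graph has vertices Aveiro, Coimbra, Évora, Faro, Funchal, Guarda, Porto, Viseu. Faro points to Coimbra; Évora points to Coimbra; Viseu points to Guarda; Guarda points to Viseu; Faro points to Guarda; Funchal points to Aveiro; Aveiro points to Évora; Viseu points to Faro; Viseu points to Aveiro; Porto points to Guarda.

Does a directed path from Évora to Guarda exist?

No

Explore from Évora.
Distance 1: reach Coimbra.
The search from Évora is exhausted; no directed path reaches Guarda.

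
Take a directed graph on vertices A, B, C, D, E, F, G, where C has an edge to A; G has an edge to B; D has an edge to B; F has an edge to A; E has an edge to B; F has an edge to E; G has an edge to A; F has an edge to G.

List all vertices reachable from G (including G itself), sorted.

A, B, G

Start at G.
Its neighbours: A, B.
Nothing further is reachable.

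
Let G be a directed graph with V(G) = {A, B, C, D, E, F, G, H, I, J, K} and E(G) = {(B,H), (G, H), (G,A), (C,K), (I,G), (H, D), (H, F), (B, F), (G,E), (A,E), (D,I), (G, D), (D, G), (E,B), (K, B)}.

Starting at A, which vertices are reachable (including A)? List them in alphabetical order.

Start at A.
Its neighbours: E.
Then their neighbours: B.
Then next layer: F, H.
Then next layer: D.
Then next layer: G, I.
Nothing further is reachable.

A, B, D, E, F, G, H, I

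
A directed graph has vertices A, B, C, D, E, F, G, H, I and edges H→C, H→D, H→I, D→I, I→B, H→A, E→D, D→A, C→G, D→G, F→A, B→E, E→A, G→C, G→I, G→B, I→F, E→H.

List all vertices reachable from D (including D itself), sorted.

Start at D.
Its neighbours: A, G, I.
Then their neighbours: B, C, F.
Then next layer: E.
Then next layer: H.
Every vertex is now reached.

A, B, C, D, E, F, G, H, I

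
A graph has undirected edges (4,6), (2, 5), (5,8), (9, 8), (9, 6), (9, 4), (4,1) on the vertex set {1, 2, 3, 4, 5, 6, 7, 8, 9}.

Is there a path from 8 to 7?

Explore from 8.
Distance 1: reach 5, 9.
Distance 2: reach 2, 4, 6.
Distance 3: reach 1.
The search is exhausted without reaching 7; it lies in a different component.

No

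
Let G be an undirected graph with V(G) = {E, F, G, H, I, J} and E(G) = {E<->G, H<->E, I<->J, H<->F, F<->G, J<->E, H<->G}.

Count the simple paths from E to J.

E–J

1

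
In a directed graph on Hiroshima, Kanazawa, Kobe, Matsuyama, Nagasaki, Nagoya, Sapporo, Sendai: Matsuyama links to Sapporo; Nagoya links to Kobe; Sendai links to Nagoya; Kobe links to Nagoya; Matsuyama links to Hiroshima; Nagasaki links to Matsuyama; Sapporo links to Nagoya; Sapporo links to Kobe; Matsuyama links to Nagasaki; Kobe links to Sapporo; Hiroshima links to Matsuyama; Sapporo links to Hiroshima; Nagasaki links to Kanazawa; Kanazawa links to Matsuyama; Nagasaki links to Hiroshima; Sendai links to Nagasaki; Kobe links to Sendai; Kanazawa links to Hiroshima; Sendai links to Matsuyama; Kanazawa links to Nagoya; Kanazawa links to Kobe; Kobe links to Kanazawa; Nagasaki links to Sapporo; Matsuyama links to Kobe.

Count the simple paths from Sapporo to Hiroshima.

21

Sapporo→Hiroshima
Sapporo→Kobe→Kanazawa→Hiroshima
Sapporo→Kobe→Kanazawa→Matsuyama→Hiroshima
Sapporo→Kobe→Kanazawa→Matsuyama→Nagasaki→Hiroshima
Sapporo→Kobe→Sendai→Matsuyama→Hiroshima
Sapporo→Kobe→Sendai→Matsuyama→Nagasaki→Hiroshima
Sapporo→Kobe→Sendai→Matsuyama→Nagasaki→Kanazawa→Hiroshima
Sapporo→Kobe→Sendai→Nagasaki→Hiroshima
... and 13 more.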